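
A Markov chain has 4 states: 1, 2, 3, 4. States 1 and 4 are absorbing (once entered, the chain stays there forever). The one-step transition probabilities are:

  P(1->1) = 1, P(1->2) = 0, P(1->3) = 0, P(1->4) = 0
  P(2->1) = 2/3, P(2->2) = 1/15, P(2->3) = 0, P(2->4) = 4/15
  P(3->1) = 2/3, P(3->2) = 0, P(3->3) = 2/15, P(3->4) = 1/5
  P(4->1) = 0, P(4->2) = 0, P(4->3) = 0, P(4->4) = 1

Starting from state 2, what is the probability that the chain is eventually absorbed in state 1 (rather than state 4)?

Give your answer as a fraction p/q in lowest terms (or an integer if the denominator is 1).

Answer: 5/7

Derivation:
Let a_i = P(absorbed in 1 | start in state i).
Boundary conditions: a_1 = 1, a_4 = 0.
For each transient state i, a_i = sum_j P(i->j) * a_j:
  a_2 = 2/3*a_1 + 1/15*a_2 + 0*a_3 + 4/15*a_4
  a_3 = 2/3*a_1 + 0*a_2 + 2/15*a_3 + 1/5*a_4

Substituting a_1 = 1 and a_4 = 0, rearrange to (I - Q) a = r where r[i] = P(i -> 1):
  [14/15, 0] . (a_2, a_3) = 2/3
  [0, 13/15] . (a_2, a_3) = 2/3

Solving yields:
  a_2 = 5/7
  a_3 = 10/13

Starting state is 2, so the absorption probability is a_2 = 5/7.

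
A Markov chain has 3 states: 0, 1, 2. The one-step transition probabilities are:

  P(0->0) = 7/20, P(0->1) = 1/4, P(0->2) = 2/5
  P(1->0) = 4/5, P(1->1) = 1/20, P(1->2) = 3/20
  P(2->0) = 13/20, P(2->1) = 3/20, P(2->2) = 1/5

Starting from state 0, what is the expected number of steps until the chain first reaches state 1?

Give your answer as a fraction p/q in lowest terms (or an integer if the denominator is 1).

Answer: 60/13

Derivation:
Let h_i = expected steps to first reach 1 from state i.
Boundary: h_1 = 0.
First-step equations for the other states:
  h_0 = 1 + 7/20*h_0 + 1/4*h_1 + 2/5*h_2
  h_2 = 1 + 13/20*h_0 + 3/20*h_1 + 1/5*h_2

Substituting h_1 = 0 and rearranging gives the linear system (I - Q) h = 1:
  [13/20, -2/5] . (h_0, h_2) = 1
  [-13/20, 4/5] . (h_0, h_2) = 1

Solving yields:
  h_0 = 60/13
  h_2 = 5

Starting state is 0, so the expected hitting time is h_0 = 60/13.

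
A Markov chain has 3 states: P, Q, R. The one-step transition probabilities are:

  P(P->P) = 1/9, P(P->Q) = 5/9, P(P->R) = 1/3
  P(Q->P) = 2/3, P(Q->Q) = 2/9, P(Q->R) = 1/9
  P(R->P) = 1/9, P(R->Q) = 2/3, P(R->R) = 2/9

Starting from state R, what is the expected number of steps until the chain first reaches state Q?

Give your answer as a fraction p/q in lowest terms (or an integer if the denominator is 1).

Let h_i = expected steps to first reach Q from state i.
Boundary: h_Q = 0.
First-step equations for the other states:
  h_P = 1 + 1/9*h_P + 5/9*h_Q + 1/3*h_R
  h_R = 1 + 1/9*h_P + 2/3*h_Q + 2/9*h_R

Substituting h_Q = 0 and rearranging gives the linear system (I - Q) h = 1:
  [8/9, -1/3] . (h_P, h_R) = 1
  [-1/9, 7/9] . (h_P, h_R) = 1

Solving yields:
  h_P = 90/53
  h_R = 81/53

Starting state is R, so the expected hitting time is h_R = 81/53.

Answer: 81/53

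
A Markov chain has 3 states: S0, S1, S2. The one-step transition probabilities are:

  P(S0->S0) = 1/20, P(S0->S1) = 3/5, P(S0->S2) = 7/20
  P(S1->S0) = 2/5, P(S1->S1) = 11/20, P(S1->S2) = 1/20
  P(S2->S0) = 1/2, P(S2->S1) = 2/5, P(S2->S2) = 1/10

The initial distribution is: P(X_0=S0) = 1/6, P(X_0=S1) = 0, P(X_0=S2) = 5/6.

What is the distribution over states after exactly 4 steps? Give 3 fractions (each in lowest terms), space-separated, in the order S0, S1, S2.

Answer: 287941/960000 10909/20000 148427/960000

Derivation:
Propagating the distribution step by step (d_{t+1} = d_t * P):
d_0 = (S0=1/6, S1=0, S2=5/6)
  d_1[S0] = 1/6*1/20 + 0*2/5 + 5/6*1/2 = 17/40
  d_1[S1] = 1/6*3/5 + 0*11/20 + 5/6*2/5 = 13/30
  d_1[S2] = 1/6*7/20 + 0*1/20 + 5/6*1/10 = 17/120
d_1 = (S0=17/40, S1=13/30, S2=17/120)
  d_2[S0] = 17/40*1/20 + 13/30*2/5 + 17/120*1/2 = 637/2400
  d_2[S1] = 17/40*3/5 + 13/30*11/20 + 17/120*2/5 = 11/20
  d_2[S2] = 17/40*7/20 + 13/30*1/20 + 17/120*1/10 = 443/2400
d_2 = (S0=637/2400, S1=11/20, S2=443/2400)
  d_3[S0] = 637/2400*1/20 + 11/20*2/5 + 443/2400*1/2 = 5209/16000
  d_3[S1] = 637/2400*3/5 + 11/20*11/20 + 443/2400*2/5 = 6427/12000
  d_3[S2] = 637/2400*7/20 + 11/20*1/20 + 443/2400*1/10 = 1333/9600
d_3 = (S0=5209/16000, S1=6427/12000, S2=1333/9600)
  d_4[S0] = 5209/16000*1/20 + 6427/12000*2/5 + 1333/9600*1/2 = 287941/960000
  d_4[S1] = 5209/16000*3/5 + 6427/12000*11/20 + 1333/9600*2/5 = 10909/20000
  d_4[S2] = 5209/16000*7/20 + 6427/12000*1/20 + 1333/9600*1/10 = 148427/960000
d_4 = (S0=287941/960000, S1=10909/20000, S2=148427/960000)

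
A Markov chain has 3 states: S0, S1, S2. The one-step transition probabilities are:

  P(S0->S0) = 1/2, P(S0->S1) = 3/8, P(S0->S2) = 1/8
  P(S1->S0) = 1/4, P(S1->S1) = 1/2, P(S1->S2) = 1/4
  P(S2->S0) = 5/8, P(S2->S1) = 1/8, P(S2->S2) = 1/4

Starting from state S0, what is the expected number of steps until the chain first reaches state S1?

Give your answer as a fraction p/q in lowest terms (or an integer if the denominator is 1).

Answer: 56/19

Derivation:
Let h_i = expected steps to first reach S1 from state i.
Boundary: h_S1 = 0.
First-step equations for the other states:
  h_S0 = 1 + 1/2*h_S0 + 3/8*h_S1 + 1/8*h_S2
  h_S2 = 1 + 5/8*h_S0 + 1/8*h_S1 + 1/4*h_S2

Substituting h_S1 = 0 and rearranging gives the linear system (I - Q) h = 1:
  [1/2, -1/8] . (h_S0, h_S2) = 1
  [-5/8, 3/4] . (h_S0, h_S2) = 1

Solving yields:
  h_S0 = 56/19
  h_S2 = 72/19

Starting state is S0, so the expected hitting time is h_S0 = 56/19.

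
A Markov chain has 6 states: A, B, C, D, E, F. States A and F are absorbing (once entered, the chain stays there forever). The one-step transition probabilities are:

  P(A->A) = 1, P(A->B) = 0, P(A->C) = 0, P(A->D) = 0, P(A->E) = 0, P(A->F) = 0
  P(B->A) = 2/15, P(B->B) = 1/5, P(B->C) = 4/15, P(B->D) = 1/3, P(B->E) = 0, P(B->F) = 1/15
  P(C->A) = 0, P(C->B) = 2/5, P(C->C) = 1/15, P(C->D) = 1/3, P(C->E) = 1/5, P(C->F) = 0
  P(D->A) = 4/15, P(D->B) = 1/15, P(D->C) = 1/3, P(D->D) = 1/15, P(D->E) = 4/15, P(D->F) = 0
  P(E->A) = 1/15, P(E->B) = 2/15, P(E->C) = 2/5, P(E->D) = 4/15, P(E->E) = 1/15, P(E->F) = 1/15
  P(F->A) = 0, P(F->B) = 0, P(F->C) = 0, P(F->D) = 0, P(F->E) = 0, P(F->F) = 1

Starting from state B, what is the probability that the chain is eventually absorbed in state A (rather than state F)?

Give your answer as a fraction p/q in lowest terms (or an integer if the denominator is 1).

Answer: 8951/11292

Derivation:
Let a_i = P(absorbed in A | start in state i).
Boundary conditions: a_A = 1, a_F = 0.
For each transient state i, a_i = sum_j P(i->j) * a_j:
  a_B = 2/15*a_A + 1/5*a_B + 4/15*a_C + 1/3*a_D + 0*a_E + 1/15*a_F
  a_C = 0*a_A + 2/5*a_B + 1/15*a_C + 1/3*a_D + 1/5*a_E + 0*a_F
  a_D = 4/15*a_A + 1/15*a_B + 1/3*a_C + 1/15*a_D + 4/15*a_E + 0*a_F
  a_E = 1/15*a_A + 2/15*a_B + 2/5*a_C + 4/15*a_D + 1/15*a_E + 1/15*a_F

Substituting a_A = 1 and a_F = 0, rearrange to (I - Q) a = r where r[i] = P(i -> A):
  [4/5, -4/15, -1/3, 0] . (a_B, a_C, a_D, a_E) = 2/15
  [-2/5, 14/15, -1/3, -1/5] . (a_B, a_C, a_D, a_E) = 0
  [-1/15, -1/3, 14/15, -4/15] . (a_B, a_C, a_D, a_E) = 4/15
  [-2/15, -2/5, -4/15, 14/15] . (a_B, a_C, a_D, a_E) = 1/15

Solving yields:
  a_B = 8951/11292
  a_C = 9157/11292
  a_D = 2410/2823
  a_E = 2191/2823

Starting state is B, so the absorption probability is a_B = 8951/11292.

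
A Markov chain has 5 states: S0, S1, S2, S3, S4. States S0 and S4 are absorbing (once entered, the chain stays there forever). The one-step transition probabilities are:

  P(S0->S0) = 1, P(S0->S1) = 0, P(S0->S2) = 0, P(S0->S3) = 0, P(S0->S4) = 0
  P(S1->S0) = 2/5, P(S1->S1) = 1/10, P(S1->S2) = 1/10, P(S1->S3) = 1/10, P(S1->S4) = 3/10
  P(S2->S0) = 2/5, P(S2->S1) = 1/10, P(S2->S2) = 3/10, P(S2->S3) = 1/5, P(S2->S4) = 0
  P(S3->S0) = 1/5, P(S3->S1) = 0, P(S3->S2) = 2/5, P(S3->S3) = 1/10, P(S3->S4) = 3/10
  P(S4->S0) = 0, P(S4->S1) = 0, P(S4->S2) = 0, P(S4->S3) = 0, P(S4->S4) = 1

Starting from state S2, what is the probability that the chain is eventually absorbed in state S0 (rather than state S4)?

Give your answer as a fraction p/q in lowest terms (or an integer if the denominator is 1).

Answer: 199/241

Derivation:
Let a_i = P(absorbed in S0 | start in state i).
Boundary conditions: a_S0 = 1, a_S4 = 0.
For each transient state i, a_i = sum_j P(i->j) * a_j:
  a_S1 = 2/5*a_S0 + 1/10*a_S1 + 1/10*a_S2 + 1/10*a_S3 + 3/10*a_S4
  a_S2 = 2/5*a_S0 + 1/10*a_S1 + 3/10*a_S2 + 1/5*a_S3 + 0*a_S4
  a_S3 = 1/5*a_S0 + 0*a_S1 + 2/5*a_S2 + 1/10*a_S3 + 3/10*a_S4

Substituting a_S0 = 1 and a_S4 = 0, rearrange to (I - Q) a = r where r[i] = P(i -> S0):
  [9/10, -1/10, -1/10] . (a_S1, a_S2, a_S3) = 2/5
  [-1/10, 7/10, -1/5] . (a_S1, a_S2, a_S3) = 2/5
  [0, -2/5, 9/10] . (a_S1, a_S2, a_S3) = 1/5

Solving yields:
  a_S1 = 145/241
  a_S2 = 199/241
  a_S3 = 142/241

Starting state is S2, so the absorption probability is a_S2 = 199/241.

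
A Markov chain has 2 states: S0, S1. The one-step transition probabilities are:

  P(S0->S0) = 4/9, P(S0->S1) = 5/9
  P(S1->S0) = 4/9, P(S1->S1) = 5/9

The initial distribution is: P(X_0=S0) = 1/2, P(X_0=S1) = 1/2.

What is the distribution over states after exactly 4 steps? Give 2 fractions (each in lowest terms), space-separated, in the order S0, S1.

Propagating the distribution step by step (d_{t+1} = d_t * P):
d_0 = (S0=1/2, S1=1/2)
  d_1[S0] = 1/2*4/9 + 1/2*4/9 = 4/9
  d_1[S1] = 1/2*5/9 + 1/2*5/9 = 5/9
d_1 = (S0=4/9, S1=5/9)
  d_2[S0] = 4/9*4/9 + 5/9*4/9 = 4/9
  d_2[S1] = 4/9*5/9 + 5/9*5/9 = 5/9
d_2 = (S0=4/9, S1=5/9)
  d_3[S0] = 4/9*4/9 + 5/9*4/9 = 4/9
  d_3[S1] = 4/9*5/9 + 5/9*5/9 = 5/9
d_3 = (S0=4/9, S1=5/9)
  d_4[S0] = 4/9*4/9 + 5/9*4/9 = 4/9
  d_4[S1] = 4/9*5/9 + 5/9*5/9 = 5/9
d_4 = (S0=4/9, S1=5/9)

Answer: 4/9 5/9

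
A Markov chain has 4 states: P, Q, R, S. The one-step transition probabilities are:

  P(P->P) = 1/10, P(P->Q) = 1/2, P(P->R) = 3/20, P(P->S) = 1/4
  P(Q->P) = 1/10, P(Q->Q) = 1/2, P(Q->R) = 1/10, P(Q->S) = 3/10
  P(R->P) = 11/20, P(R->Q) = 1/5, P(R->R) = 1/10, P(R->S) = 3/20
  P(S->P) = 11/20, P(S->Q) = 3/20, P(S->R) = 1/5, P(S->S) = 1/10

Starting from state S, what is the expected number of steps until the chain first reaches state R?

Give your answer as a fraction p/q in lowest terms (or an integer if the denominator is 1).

Answer: 2200/329

Derivation:
Let h_i = expected steps to first reach R from state i.
Boundary: h_R = 0.
First-step equations for the other states:
  h_P = 1 + 1/10*h_P + 1/2*h_Q + 3/20*h_R + 1/4*h_S
  h_Q = 1 + 1/10*h_P + 1/2*h_Q + 1/10*h_R + 3/10*h_S
  h_S = 1 + 11/20*h_P + 3/20*h_Q + 1/5*h_R + 1/10*h_S

Substituting h_R = 0 and rearranging gives the linear system (I - Q) h = 1:
  [9/10, -1/2, -1/4] . (h_P, h_Q, h_S) = 1
  [-1/10, 1/2, -3/10] . (h_P, h_Q, h_S) = 1
  [-11/20, -3/20, 9/10] . (h_P, h_Q, h_S) = 1

Solving yields:
  h_P = 2335/329
  h_Q = 2445/329
  h_S = 2200/329

Starting state is S, so the expected hitting time is h_S = 2200/329.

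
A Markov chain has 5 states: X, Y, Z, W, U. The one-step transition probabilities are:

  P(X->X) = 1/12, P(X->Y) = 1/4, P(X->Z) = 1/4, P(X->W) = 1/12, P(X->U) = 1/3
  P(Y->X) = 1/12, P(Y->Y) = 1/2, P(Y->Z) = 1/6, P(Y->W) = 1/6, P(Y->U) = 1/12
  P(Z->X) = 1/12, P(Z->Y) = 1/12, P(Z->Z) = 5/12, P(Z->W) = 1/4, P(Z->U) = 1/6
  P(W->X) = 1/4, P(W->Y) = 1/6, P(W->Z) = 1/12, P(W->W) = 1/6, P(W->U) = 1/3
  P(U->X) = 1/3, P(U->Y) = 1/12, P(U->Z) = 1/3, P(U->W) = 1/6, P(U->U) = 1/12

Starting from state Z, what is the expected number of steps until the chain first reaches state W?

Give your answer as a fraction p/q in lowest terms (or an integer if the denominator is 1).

Let h_i = expected steps to first reach W from state i.
Boundary: h_W = 0.
First-step equations for the other states:
  h_X = 1 + 1/12*h_X + 1/4*h_Y + 1/4*h_Z + 1/12*h_W + 1/3*h_U
  h_Y = 1 + 1/12*h_X + 1/2*h_Y + 1/6*h_Z + 1/6*h_W + 1/12*h_U
  h_Z = 1 + 1/12*h_X + 1/12*h_Y + 5/12*h_Z + 1/4*h_W + 1/6*h_U
  h_U = 1 + 1/3*h_X + 1/12*h_Y + 1/3*h_Z + 1/6*h_W + 1/12*h_U

Substituting h_W = 0 and rearranging gives the linear system (I - Q) h = 1:
  [11/12, -1/4, -1/4, -1/3] . (h_X, h_Y, h_Z, h_U) = 1
  [-1/12, 1/2, -1/6, -1/12] . (h_X, h_Y, h_Z, h_U) = 1
  [-1/12, -1/12, 7/12, -1/6] . (h_X, h_Y, h_Z, h_U) = 1
  [-1/3, -1/12, -1/3, 11/12] . (h_X, h_Y, h_Z, h_U) = 1

Solving yields:
  h_X = 6
  h_Y = 162/29
  h_Z = 144/29
  h_U = 162/29

Starting state is Z, so the expected hitting time is h_Z = 144/29.

Answer: 144/29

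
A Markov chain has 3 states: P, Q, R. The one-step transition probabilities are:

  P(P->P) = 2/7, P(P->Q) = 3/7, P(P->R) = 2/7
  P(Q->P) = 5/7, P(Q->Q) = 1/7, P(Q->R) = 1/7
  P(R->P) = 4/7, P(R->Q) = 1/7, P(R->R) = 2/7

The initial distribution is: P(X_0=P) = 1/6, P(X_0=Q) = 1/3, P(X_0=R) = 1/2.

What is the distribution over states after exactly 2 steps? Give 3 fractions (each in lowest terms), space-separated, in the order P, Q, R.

Answer: 64/147 15/49 38/147

Derivation:
Propagating the distribution step by step (d_{t+1} = d_t * P):
d_0 = (P=1/6, Q=1/3, R=1/2)
  d_1[P] = 1/6*2/7 + 1/3*5/7 + 1/2*4/7 = 4/7
  d_1[Q] = 1/6*3/7 + 1/3*1/7 + 1/2*1/7 = 4/21
  d_1[R] = 1/6*2/7 + 1/3*1/7 + 1/2*2/7 = 5/21
d_1 = (P=4/7, Q=4/21, R=5/21)
  d_2[P] = 4/7*2/7 + 4/21*5/7 + 5/21*4/7 = 64/147
  d_2[Q] = 4/7*3/7 + 4/21*1/7 + 5/21*1/7 = 15/49
  d_2[R] = 4/7*2/7 + 4/21*1/7 + 5/21*2/7 = 38/147
d_2 = (P=64/147, Q=15/49, R=38/147)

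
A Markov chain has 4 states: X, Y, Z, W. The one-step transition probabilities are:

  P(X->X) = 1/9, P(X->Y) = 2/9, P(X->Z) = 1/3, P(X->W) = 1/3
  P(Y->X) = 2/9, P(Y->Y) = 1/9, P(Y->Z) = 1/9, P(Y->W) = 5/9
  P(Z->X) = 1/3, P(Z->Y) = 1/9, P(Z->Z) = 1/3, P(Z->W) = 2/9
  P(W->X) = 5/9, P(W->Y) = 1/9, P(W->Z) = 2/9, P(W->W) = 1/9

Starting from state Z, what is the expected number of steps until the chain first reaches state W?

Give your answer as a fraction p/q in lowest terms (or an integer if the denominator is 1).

Let h_i = expected steps to first reach W from state i.
Boundary: h_W = 0.
First-step equations for the other states:
  h_X = 1 + 1/9*h_X + 2/9*h_Y + 1/3*h_Z + 1/3*h_W
  h_Y = 1 + 2/9*h_X + 1/9*h_Y + 1/9*h_Z + 5/9*h_W
  h_Z = 1 + 1/3*h_X + 1/9*h_Y + 1/3*h_Z + 2/9*h_W

Substituting h_W = 0 and rearranging gives the linear system (I - Q) h = 1:
  [8/9, -2/9, -1/3] . (h_X, h_Y, h_Z) = 1
  [-2/9, 8/9, -1/9] . (h_X, h_Y, h_Z) = 1
  [-1/3, -1/9, 2/3] . (h_X, h_Y, h_Z) = 1

Solving yields:
  h_X = 198/67
  h_Y = 153/67
  h_Z = 225/67

Starting state is Z, so the expected hitting time is h_Z = 225/67.

Answer: 225/67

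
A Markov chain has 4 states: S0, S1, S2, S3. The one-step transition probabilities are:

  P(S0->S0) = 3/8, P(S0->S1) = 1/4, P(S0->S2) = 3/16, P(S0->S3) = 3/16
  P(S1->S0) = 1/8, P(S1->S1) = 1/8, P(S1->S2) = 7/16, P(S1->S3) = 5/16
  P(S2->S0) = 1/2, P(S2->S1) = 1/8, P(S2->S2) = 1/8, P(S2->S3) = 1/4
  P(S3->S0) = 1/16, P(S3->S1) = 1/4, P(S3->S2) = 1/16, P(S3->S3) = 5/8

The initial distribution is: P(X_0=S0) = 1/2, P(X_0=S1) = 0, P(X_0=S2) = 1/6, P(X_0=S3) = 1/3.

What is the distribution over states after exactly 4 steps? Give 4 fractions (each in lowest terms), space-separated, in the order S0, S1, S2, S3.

Propagating the distribution step by step (d_{t+1} = d_t * P):
d_0 = (S0=1/2, S1=0, S2=1/6, S3=1/3)
  d_1[S0] = 1/2*3/8 + 0*1/8 + 1/6*1/2 + 1/3*1/16 = 7/24
  d_1[S1] = 1/2*1/4 + 0*1/8 + 1/6*1/8 + 1/3*1/4 = 11/48
  d_1[S2] = 1/2*3/16 + 0*7/16 + 1/6*1/8 + 1/3*1/16 = 13/96
  d_1[S3] = 1/2*3/16 + 0*5/16 + 1/6*1/4 + 1/3*5/8 = 11/32
d_1 = (S0=7/24, S1=11/48, S2=13/96, S3=11/32)
  d_2[S0] = 7/24*3/8 + 11/48*1/8 + 13/96*1/2 + 11/32*1/16 = 349/1536
  d_2[S1] = 7/24*1/4 + 11/48*1/8 + 13/96*1/8 + 11/32*1/4 = 157/768
  d_2[S2] = 7/24*3/16 + 11/48*7/16 + 13/96*1/8 + 11/32*1/16 = 99/512
  d_2[S3] = 7/24*3/16 + 11/48*5/16 + 13/96*1/4 + 11/32*5/8 = 3/8
d_2 = (S0=349/1536, S1=157/768, S2=99/512, S3=3/8)
  d_3[S0] = 349/1536*3/8 + 157/768*1/8 + 99/512*1/2 + 3/8*1/16 = 2837/12288
  d_3[S1] = 349/1536*1/4 + 157/768*1/8 + 99/512*1/8 + 3/8*1/4 = 2461/12288
  d_3[S2] = 349/1536*3/16 + 157/768*7/16 + 99/512*1/8 + 3/8*1/16 = 4415/24576
  d_3[S3] = 349/1536*3/16 + 157/768*5/16 + 99/512*1/4 + 3/8*5/8 = 9565/24576
d_3 = (S0=2837/12288, S1=2461/12288, S2=4415/24576, S3=9565/24576)
  d_4[S0] = 2837/12288*3/8 + 2461/12288*1/8 + 4415/24576*1/2 + 9565/24576*1/16 = 29591/131072
  d_4[S1] = 2837/12288*1/4 + 2461/12288*1/8 + 4415/24576*1/8 + 9565/24576*1/4 = 39815/196608
  d_4[S2] = 2837/12288*3/16 + 2461/12288*7/16 + 4415/24576*1/8 + 9565/24576*1/16 = 69871/393216
  d_4[S3] = 2837/12288*3/16 + 2461/12288*5/16 + 4415/24576*1/4 + 9565/24576*5/8 = 77471/196608
d_4 = (S0=29591/131072, S1=39815/196608, S2=69871/393216, S3=77471/196608)

Answer: 29591/131072 39815/196608 69871/393216 77471/196608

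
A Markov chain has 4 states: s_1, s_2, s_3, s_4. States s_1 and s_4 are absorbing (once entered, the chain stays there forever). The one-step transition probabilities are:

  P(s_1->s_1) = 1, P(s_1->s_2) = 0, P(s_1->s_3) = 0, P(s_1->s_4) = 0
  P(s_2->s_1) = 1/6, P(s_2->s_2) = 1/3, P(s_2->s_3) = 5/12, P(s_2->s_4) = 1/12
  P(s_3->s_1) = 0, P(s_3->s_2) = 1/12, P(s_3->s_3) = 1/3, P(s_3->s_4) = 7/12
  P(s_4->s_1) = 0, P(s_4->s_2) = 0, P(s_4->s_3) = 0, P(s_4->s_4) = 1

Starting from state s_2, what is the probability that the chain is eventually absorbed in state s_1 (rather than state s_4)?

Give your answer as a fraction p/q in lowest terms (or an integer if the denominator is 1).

Let a_i = P(absorbed in s_1 | start in state i).
Boundary conditions: a_s_1 = 1, a_s_4 = 0.
For each transient state i, a_i = sum_j P(i->j) * a_j:
  a_s_2 = 1/6*a_s_1 + 1/3*a_s_2 + 5/12*a_s_3 + 1/12*a_s_4
  a_s_3 = 0*a_s_1 + 1/12*a_s_2 + 1/3*a_s_3 + 7/12*a_s_4

Substituting a_s_1 = 1 and a_s_4 = 0, rearrange to (I - Q) a = r where r[i] = P(i -> s_1):
  [2/3, -5/12] . (a_s_2, a_s_3) = 1/6
  [-1/12, 2/3] . (a_s_2, a_s_3) = 0

Solving yields:
  a_s_2 = 16/59
  a_s_3 = 2/59

Starting state is s_2, so the absorption probability is a_s_2 = 16/59.

Answer: 16/59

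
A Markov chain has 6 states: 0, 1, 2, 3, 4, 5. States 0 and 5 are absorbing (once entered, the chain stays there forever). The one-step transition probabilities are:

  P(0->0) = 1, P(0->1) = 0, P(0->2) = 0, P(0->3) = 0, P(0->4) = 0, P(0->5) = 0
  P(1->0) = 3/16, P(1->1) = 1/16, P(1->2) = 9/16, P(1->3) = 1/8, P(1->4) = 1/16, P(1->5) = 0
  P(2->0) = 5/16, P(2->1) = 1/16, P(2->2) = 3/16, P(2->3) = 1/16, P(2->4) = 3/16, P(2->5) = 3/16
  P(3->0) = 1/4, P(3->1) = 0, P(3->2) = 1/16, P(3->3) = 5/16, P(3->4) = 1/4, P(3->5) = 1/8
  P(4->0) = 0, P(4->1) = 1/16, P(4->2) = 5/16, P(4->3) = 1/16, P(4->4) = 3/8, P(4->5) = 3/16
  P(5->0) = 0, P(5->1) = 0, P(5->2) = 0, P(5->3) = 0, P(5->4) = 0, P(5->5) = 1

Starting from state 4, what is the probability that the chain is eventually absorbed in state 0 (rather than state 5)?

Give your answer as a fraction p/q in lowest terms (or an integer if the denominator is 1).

Let a_i = P(absorbed in 0 | start in state i).
Boundary conditions: a_0 = 1, a_5 = 0.
For each transient state i, a_i = sum_j P(i->j) * a_j:
  a_1 = 3/16*a_0 + 1/16*a_1 + 9/16*a_2 + 1/8*a_3 + 1/16*a_4 + 0*a_5
  a_2 = 5/16*a_0 + 1/16*a_1 + 3/16*a_2 + 1/16*a_3 + 3/16*a_4 + 3/16*a_5
  a_3 = 1/4*a_0 + 0*a_1 + 1/16*a_2 + 5/16*a_3 + 1/4*a_4 + 1/8*a_5
  a_4 = 0*a_0 + 1/16*a_1 + 5/16*a_2 + 1/16*a_3 + 3/8*a_4 + 3/16*a_5

Substituting a_0 = 1 and a_5 = 0, rearrange to (I - Q) a = r where r[i] = P(i -> 0):
  [15/16, -9/16, -1/8, -1/16] . (a_1, a_2, a_3, a_4) = 3/16
  [-1/16, 13/16, -1/16, -3/16] . (a_1, a_2, a_3, a_4) = 5/16
  [0, -1/16, 11/16, -1/4] . (a_1, a_2, a_3, a_4) = 1/4
  [-1/16, -5/16, -1/16, 5/8] . (a_1, a_2, a_3, a_4) = 0

Solving yields:
  a_1 = 2070/3209
  a_2 = 9168/16045
  a_3 = 1808/3209
  a_4 = 6523/16045

Starting state is 4, so the absorption probability is a_4 = 6523/16045.

Answer: 6523/16045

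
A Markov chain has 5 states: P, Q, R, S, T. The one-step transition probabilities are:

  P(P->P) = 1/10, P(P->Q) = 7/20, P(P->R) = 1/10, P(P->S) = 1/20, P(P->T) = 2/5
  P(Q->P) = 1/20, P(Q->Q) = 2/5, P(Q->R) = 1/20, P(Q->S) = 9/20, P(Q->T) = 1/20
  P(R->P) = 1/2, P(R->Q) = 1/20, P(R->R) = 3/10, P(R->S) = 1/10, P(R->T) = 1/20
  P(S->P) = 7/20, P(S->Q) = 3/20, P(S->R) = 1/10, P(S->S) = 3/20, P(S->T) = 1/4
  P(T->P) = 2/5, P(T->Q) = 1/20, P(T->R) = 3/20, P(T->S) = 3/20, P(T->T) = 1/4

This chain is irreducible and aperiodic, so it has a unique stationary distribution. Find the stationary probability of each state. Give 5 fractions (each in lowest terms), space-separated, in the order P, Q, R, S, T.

The stationary distribution satisfies pi = pi * P, i.e.:
  pi_P = 1/10*pi_P + 1/20*pi_Q + 1/2*pi_R + 7/20*pi_S + 2/5*pi_T
  pi_Q = 7/20*pi_P + 2/5*pi_Q + 1/20*pi_R + 3/20*pi_S + 1/20*pi_T
  pi_R = 1/10*pi_P + 1/20*pi_Q + 3/10*pi_R + 1/10*pi_S + 3/20*pi_T
  pi_S = 1/20*pi_P + 9/20*pi_Q + 1/10*pi_R + 3/20*pi_S + 3/20*pi_T
  pi_T = 2/5*pi_P + 1/20*pi_Q + 1/20*pi_R + 1/4*pi_S + 1/4*pi_T
with normalization: pi_P + pi_Q + pi_R + pi_S + pi_T = 1.

Using the first 4 balance equations plus normalization, the linear system A*pi = b is:
  [-9/10, 1/20, 1/2, 7/20, 2/5] . pi = 0
  [7/20, -3/5, 1/20, 3/20, 1/20] . pi = 0
  [1/10, 1/20, -7/10, 1/10, 3/20] . pi = 0
  [1/20, 9/20, 1/10, -17/20, 3/20] . pi = 0
  [1, 1, 1, 1, 1] . pi = 1

Solving yields:
  pi_P = 10371/41375
  pi_Q = 9147/41375
  pi_R = 1033/8275
  pi_S = 1531/8275
  pi_T = 9037/41375

Verification (pi * P):
  10371/41375*1/10 + 9147/41375*1/20 + 1033/8275*1/2 + 1531/8275*7/20 + 9037/41375*2/5 = 10371/41375 = pi_P  (ok)
  10371/41375*7/20 + 9147/41375*2/5 + 1033/8275*1/20 + 1531/8275*3/20 + 9037/41375*1/20 = 9147/41375 = pi_Q  (ok)
  10371/41375*1/10 + 9147/41375*1/20 + 1033/8275*3/10 + 1531/8275*1/10 + 9037/41375*3/20 = 1033/8275 = pi_R  (ok)
  10371/41375*1/20 + 9147/41375*9/20 + 1033/8275*1/10 + 1531/8275*3/20 + 9037/41375*3/20 = 1531/8275 = pi_S  (ok)
  10371/41375*2/5 + 9147/41375*1/20 + 1033/8275*1/20 + 1531/8275*1/4 + 9037/41375*1/4 = 9037/41375 = pi_T  (ok)

Answer: 10371/41375 9147/41375 1033/8275 1531/8275 9037/41375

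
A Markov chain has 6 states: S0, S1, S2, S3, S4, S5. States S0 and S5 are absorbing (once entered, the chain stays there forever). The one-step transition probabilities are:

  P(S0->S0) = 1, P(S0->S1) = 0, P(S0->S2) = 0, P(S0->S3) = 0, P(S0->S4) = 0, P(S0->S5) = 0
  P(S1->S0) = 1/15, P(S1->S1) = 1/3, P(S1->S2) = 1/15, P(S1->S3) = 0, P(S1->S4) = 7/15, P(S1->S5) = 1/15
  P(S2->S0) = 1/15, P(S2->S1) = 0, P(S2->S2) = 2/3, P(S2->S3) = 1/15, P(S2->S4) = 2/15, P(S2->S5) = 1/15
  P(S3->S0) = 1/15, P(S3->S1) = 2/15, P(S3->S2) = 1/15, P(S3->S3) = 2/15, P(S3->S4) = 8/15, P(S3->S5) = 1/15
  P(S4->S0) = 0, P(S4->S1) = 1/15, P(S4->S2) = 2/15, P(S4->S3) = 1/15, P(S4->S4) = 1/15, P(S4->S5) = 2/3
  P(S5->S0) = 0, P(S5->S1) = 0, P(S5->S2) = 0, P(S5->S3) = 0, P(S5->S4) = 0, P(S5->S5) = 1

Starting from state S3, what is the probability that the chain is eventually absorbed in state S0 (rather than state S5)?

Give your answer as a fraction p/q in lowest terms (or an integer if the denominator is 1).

Let a_i = P(absorbed in S0 | start in state i).
Boundary conditions: a_S0 = 1, a_S5 = 0.
For each transient state i, a_i = sum_j P(i->j) * a_j:
  a_S1 = 1/15*a_S0 + 1/3*a_S1 + 1/15*a_S2 + 0*a_S3 + 7/15*a_S4 + 1/15*a_S5
  a_S2 = 1/15*a_S0 + 0*a_S1 + 2/3*a_S2 + 1/15*a_S3 + 2/15*a_S4 + 1/15*a_S5
  a_S3 = 1/15*a_S0 + 2/15*a_S1 + 1/15*a_S2 + 2/15*a_S3 + 8/15*a_S4 + 1/15*a_S5
  a_S4 = 0*a_S0 + 1/15*a_S1 + 2/15*a_S2 + 1/15*a_S3 + 1/15*a_S4 + 2/3*a_S5

Substituting a_S0 = 1 and a_S5 = 0, rearrange to (I - Q) a = r where r[i] = P(i -> S0):
  [2/3, -1/15, 0, -7/15] . (a_S1, a_S2, a_S3, a_S4) = 1/15
  [0, 1/3, -1/15, -2/15] . (a_S1, a_S2, a_S3, a_S4) = 1/15
  [-2/15, -1/15, 13/15, -8/15] . (a_S1, a_S2, a_S3, a_S4) = 1/15
  [-1/15, -2/15, -1/15, 14/15] . (a_S1, a_S2, a_S3, a_S4) = 0

Solving yields:
  a_S1 = 607/3624
  a_S2 = 309/1208
  a_S3 = 577/3624
  a_S4 = 217/3624

Starting state is S3, so the absorption probability is a_S3 = 577/3624.

Answer: 577/3624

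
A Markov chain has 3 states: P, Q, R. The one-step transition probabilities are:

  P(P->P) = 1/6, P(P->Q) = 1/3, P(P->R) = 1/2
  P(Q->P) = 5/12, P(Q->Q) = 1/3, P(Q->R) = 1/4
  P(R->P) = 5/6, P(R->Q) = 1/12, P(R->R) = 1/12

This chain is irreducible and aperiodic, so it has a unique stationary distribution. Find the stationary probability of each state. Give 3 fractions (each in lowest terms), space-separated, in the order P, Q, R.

The stationary distribution satisfies pi = pi * P, i.e.:
  pi_P = 1/6*pi_P + 5/12*pi_Q + 5/6*pi_R
  pi_Q = 1/3*pi_P + 1/3*pi_Q + 1/12*pi_R
  pi_R = 1/2*pi_P + 1/4*pi_Q + 1/12*pi_R
with normalization: pi_P + pi_Q + pi_R = 1.

Using the first 2 balance equations plus normalization, the linear system A*pi = b is:
  [-5/6, 5/12, 5/6] . pi = 0
  [1/3, -2/3, 1/12] . pi = 0
  [1, 1, 1] . pi = 1

Solving yields:
  pi_P = 17/39
  pi_Q = 10/39
  pi_R = 4/13

Verification (pi * P):
  17/39*1/6 + 10/39*5/12 + 4/13*5/6 = 17/39 = pi_P  (ok)
  17/39*1/3 + 10/39*1/3 + 4/13*1/12 = 10/39 = pi_Q  (ok)
  17/39*1/2 + 10/39*1/4 + 4/13*1/12 = 4/13 = pi_R  (ok)

Answer: 17/39 10/39 4/13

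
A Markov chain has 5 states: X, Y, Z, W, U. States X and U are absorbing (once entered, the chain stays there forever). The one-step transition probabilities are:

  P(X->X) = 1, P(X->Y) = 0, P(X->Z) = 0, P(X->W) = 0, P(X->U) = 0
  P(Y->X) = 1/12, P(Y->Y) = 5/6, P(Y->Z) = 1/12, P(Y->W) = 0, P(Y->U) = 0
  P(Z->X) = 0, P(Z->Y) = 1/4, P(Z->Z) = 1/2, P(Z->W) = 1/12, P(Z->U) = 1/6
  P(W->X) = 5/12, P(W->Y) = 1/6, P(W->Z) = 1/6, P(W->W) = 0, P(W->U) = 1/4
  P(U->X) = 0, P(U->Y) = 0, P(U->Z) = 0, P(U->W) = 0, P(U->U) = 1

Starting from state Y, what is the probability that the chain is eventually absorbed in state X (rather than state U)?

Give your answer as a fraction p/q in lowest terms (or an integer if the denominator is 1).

Answer: 25/34

Derivation:
Let a_i = P(absorbed in X | start in state i).
Boundary conditions: a_X = 1, a_U = 0.
For each transient state i, a_i = sum_j P(i->j) * a_j:
  a_Y = 1/12*a_X + 5/6*a_Y + 1/12*a_Z + 0*a_W + 0*a_U
  a_Z = 0*a_X + 1/4*a_Y + 1/2*a_Z + 1/12*a_W + 1/6*a_U
  a_W = 5/12*a_X + 1/6*a_Y + 1/6*a_Z + 0*a_W + 1/4*a_U

Substituting a_X = 1 and a_U = 0, rearrange to (I - Q) a = r where r[i] = P(i -> X):
  [1/6, -1/12, 0] . (a_Y, a_Z, a_W) = 1/12
  [-1/4, 1/2, -1/12] . (a_Y, a_Z, a_W) = 0
  [-1/6, -1/6, 1] . (a_Y, a_Z, a_W) = 5/12

Solving yields:
  a_Y = 25/34
  a_Z = 8/17
  a_W = 21/34

Starting state is Y, so the absorption probability is a_Y = 25/34.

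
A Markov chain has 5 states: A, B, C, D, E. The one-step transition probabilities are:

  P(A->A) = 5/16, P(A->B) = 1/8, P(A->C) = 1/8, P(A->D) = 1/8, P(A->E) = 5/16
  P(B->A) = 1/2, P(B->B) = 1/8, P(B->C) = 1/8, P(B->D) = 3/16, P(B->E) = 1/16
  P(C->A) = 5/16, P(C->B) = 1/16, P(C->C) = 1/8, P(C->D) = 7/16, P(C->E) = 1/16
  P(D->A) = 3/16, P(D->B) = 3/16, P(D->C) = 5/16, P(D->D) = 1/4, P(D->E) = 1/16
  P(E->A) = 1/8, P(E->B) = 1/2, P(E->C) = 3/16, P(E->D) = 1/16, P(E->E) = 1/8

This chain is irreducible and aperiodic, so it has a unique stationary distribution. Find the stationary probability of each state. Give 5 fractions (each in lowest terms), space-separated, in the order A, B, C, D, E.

Answer: 130/443 402/2215 383/2215 459/2215 321/2215

Derivation:
The stationary distribution satisfies pi = pi * P, i.e.:
  pi_A = 5/16*pi_A + 1/2*pi_B + 5/16*pi_C + 3/16*pi_D + 1/8*pi_E
  pi_B = 1/8*pi_A + 1/8*pi_B + 1/16*pi_C + 3/16*pi_D + 1/2*pi_E
  pi_C = 1/8*pi_A + 1/8*pi_B + 1/8*pi_C + 5/16*pi_D + 3/16*pi_E
  pi_D = 1/8*pi_A + 3/16*pi_B + 7/16*pi_C + 1/4*pi_D + 1/16*pi_E
  pi_E = 5/16*pi_A + 1/16*pi_B + 1/16*pi_C + 1/16*pi_D + 1/8*pi_E
with normalization: pi_A + pi_B + pi_C + pi_D + pi_E = 1.

Using the first 4 balance equations plus normalization, the linear system A*pi = b is:
  [-11/16, 1/2, 5/16, 3/16, 1/8] . pi = 0
  [1/8, -7/8, 1/16, 3/16, 1/2] . pi = 0
  [1/8, 1/8, -7/8, 5/16, 3/16] . pi = 0
  [1/8, 3/16, 7/16, -3/4, 1/16] . pi = 0
  [1, 1, 1, 1, 1] . pi = 1

Solving yields:
  pi_A = 130/443
  pi_B = 402/2215
  pi_C = 383/2215
  pi_D = 459/2215
  pi_E = 321/2215

Verification (pi * P):
  130/443*5/16 + 402/2215*1/2 + 383/2215*5/16 + 459/2215*3/16 + 321/2215*1/8 = 130/443 = pi_A  (ok)
  130/443*1/8 + 402/2215*1/8 + 383/2215*1/16 + 459/2215*3/16 + 321/2215*1/2 = 402/2215 = pi_B  (ok)
  130/443*1/8 + 402/2215*1/8 + 383/2215*1/8 + 459/2215*5/16 + 321/2215*3/16 = 383/2215 = pi_C  (ok)
  130/443*1/8 + 402/2215*3/16 + 383/2215*7/16 + 459/2215*1/4 + 321/2215*1/16 = 459/2215 = pi_D  (ok)
  130/443*5/16 + 402/2215*1/16 + 383/2215*1/16 + 459/2215*1/16 + 321/2215*1/8 = 321/2215 = pi_E  (ok)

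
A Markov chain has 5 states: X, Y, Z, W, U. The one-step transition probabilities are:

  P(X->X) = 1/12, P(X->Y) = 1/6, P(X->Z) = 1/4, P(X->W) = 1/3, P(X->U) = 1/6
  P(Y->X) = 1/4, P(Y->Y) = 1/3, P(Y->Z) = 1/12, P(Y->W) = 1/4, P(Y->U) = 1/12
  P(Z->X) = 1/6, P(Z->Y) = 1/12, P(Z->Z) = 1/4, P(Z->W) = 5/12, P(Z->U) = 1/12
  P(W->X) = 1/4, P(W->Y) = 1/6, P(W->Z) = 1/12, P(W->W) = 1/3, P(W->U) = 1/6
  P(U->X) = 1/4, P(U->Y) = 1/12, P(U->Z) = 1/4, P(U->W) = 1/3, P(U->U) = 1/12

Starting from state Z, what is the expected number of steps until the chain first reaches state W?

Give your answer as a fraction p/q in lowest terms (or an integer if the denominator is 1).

Answer: 1844/687

Derivation:
Let h_i = expected steps to first reach W from state i.
Boundary: h_W = 0.
First-step equations for the other states:
  h_X = 1 + 1/12*h_X + 1/6*h_Y + 1/4*h_Z + 1/3*h_W + 1/6*h_U
  h_Y = 1 + 1/4*h_X + 1/3*h_Y + 1/12*h_Z + 1/4*h_W + 1/12*h_U
  h_Z = 1 + 1/6*h_X + 1/12*h_Y + 1/4*h_Z + 5/12*h_W + 1/12*h_U
  h_U = 1 + 1/4*h_X + 1/12*h_Y + 1/4*h_Z + 1/3*h_W + 1/12*h_U

Substituting h_W = 0 and rearranging gives the linear system (I - Q) h = 1:
  [11/12, -1/6, -1/4, -1/6] . (h_X, h_Y, h_Z, h_U) = 1
  [-1/4, 2/3, -1/12, -1/12] . (h_X, h_Y, h_Z, h_U) = 1
  [-1/6, -1/12, 3/4, -1/12] . (h_X, h_Y, h_Z, h_U) = 1
  [-1/4, -1/12, -1/4, 11/12] . (h_X, h_Y, h_Z, h_U) = 1

Solving yields:
  h_X = 2032/687
  h_Y = 6824/2061
  h_Z = 1844/687
  h_U = 6040/2061

Starting state is Z, so the expected hitting time is h_Z = 1844/687.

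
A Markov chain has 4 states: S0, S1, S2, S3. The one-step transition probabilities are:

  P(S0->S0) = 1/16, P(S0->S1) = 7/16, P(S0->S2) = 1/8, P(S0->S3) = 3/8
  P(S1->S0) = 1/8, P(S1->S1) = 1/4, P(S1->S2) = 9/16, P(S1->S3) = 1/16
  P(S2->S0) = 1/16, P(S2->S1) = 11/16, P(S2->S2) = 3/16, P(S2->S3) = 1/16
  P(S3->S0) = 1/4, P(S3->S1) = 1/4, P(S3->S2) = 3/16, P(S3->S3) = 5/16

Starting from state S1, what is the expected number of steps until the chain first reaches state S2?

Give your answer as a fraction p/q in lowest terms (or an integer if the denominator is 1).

Let h_i = expected steps to first reach S2 from state i.
Boundary: h_S2 = 0.
First-step equations for the other states:
  h_S0 = 1 + 1/16*h_S0 + 7/16*h_S1 + 1/8*h_S2 + 3/8*h_S3
  h_S1 = 1 + 1/8*h_S0 + 1/4*h_S1 + 9/16*h_S2 + 1/16*h_S3
  h_S3 = 1 + 1/4*h_S0 + 1/4*h_S1 + 3/16*h_S2 + 5/16*h_S3

Substituting h_S2 = 0 and rearranging gives the linear system (I - Q) h = 1:
  [15/16, -7/16, -3/8] . (h_S0, h_S1, h_S3) = 1
  [-1/8, 3/4, -1/16] . (h_S0, h_S1, h_S3) = 1
  [-1/4, -1/4, 11/16] . (h_S0, h_S1, h_S3) = 1

Solving yields:
  h_S0 = 2464/701
  h_S1 = 1552/701
  h_S3 = 2480/701

Starting state is S1, so the expected hitting time is h_S1 = 1552/701.

Answer: 1552/701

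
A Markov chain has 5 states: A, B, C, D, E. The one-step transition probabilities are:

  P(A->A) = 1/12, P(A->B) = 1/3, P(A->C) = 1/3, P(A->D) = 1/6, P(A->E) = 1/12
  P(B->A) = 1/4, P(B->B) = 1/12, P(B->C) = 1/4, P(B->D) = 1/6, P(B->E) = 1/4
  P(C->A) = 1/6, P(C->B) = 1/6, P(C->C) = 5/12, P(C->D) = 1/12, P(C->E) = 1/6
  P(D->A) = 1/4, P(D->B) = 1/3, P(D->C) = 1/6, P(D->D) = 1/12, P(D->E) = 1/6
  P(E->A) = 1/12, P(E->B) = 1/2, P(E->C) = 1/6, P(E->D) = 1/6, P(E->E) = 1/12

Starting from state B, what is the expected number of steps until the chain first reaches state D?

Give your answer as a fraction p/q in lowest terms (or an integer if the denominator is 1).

Answer: 120/17

Derivation:
Let h_i = expected steps to first reach D from state i.
Boundary: h_D = 0.
First-step equations for the other states:
  h_A = 1 + 1/12*h_A + 1/3*h_B + 1/3*h_C + 1/6*h_D + 1/12*h_E
  h_B = 1 + 1/4*h_A + 1/12*h_B + 1/4*h_C + 1/6*h_D + 1/4*h_E
  h_C = 1 + 1/6*h_A + 1/6*h_B + 5/12*h_C + 1/12*h_D + 1/6*h_E
  h_E = 1 + 1/12*h_A + 1/2*h_B + 1/6*h_C + 1/6*h_D + 1/12*h_E

Substituting h_D = 0 and rearranging gives the linear system (I - Q) h = 1:
  [11/12, -1/3, -1/3, -1/12] . (h_A, h_B, h_C, h_E) = 1
  [-1/4, 11/12, -1/4, -1/4] . (h_A, h_B, h_C, h_E) = 1
  [-1/6, -1/6, 7/12, -1/6] . (h_A, h_B, h_C, h_E) = 1
  [-1/12, -1/2, -1/6, 11/12] . (h_A, h_B, h_C, h_E) = 1

Solving yields:
  h_A = 121/17
  h_B = 120/17
  h_C = 132/17
  h_E = 7

Starting state is B, so the expected hitting time is h_B = 120/17.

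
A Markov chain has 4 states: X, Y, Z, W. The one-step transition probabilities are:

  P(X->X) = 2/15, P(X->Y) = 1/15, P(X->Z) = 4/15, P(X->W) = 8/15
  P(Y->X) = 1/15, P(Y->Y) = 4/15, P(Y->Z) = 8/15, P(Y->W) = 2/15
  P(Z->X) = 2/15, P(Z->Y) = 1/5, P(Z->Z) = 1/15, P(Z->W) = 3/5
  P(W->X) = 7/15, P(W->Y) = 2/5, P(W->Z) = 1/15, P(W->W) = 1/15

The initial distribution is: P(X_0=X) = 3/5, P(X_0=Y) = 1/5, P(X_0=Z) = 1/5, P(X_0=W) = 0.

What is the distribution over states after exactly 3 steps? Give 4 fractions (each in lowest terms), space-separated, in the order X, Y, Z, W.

Propagating the distribution step by step (d_{t+1} = d_t * P):
d_0 = (X=3/5, Y=1/5, Z=1/5, W=0)
  d_1[X] = 3/5*2/15 + 1/5*1/15 + 1/5*2/15 + 0*7/15 = 3/25
  d_1[Y] = 3/5*1/15 + 1/5*4/15 + 1/5*1/5 + 0*2/5 = 2/15
  d_1[Z] = 3/5*4/15 + 1/5*8/15 + 1/5*1/15 + 0*1/15 = 7/25
  d_1[W] = 3/5*8/15 + 1/5*2/15 + 1/5*3/5 + 0*1/15 = 7/15
d_1 = (X=3/25, Y=2/15, Z=7/25, W=7/15)
  d_2[X] = 3/25*2/15 + 2/15*1/15 + 7/25*2/15 + 7/15*7/15 = 7/25
  d_2[Y] = 3/25*1/15 + 2/15*4/15 + 7/25*1/5 + 7/15*2/5 = 322/1125
  d_2[Z] = 3/25*4/15 + 2/15*8/15 + 7/25*1/15 + 7/15*1/15 = 172/1125
  d_2[W] = 3/25*8/15 + 2/15*2/15 + 7/25*3/5 + 7/15*1/15 = 316/1125
d_2 = (X=7/25, Y=322/1125, Z=172/1125, W=316/1125)
  d_3[X] = 7/25*2/15 + 322/1125*1/15 + 172/1125*2/15 + 316/1125*7/15 = 3508/16875
  d_3[Y] = 7/25*1/15 + 322/1125*4/15 + 172/1125*1/5 + 316/1125*2/5 = 803/3375
  d_3[Z] = 7/25*4/15 + 322/1125*8/15 + 172/1125*1/15 + 316/1125*1/15 = 4324/16875
  d_3[W] = 7/25*8/15 + 322/1125*2/15 + 172/1125*3/5 + 316/1125*1/15 = 1676/5625
d_3 = (X=3508/16875, Y=803/3375, Z=4324/16875, W=1676/5625)

Answer: 3508/16875 803/3375 4324/16875 1676/5625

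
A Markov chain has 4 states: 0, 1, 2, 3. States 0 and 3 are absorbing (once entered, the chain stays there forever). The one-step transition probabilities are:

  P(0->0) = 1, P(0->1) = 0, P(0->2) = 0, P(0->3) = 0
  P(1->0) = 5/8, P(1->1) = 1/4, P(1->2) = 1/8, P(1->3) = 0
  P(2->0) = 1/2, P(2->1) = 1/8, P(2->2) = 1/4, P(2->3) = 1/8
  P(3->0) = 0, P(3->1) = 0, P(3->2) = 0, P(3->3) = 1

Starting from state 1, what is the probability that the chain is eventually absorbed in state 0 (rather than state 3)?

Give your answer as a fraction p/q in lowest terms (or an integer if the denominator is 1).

Answer: 34/35

Derivation:
Let a_i = P(absorbed in 0 | start in state i).
Boundary conditions: a_0 = 1, a_3 = 0.
For each transient state i, a_i = sum_j P(i->j) * a_j:
  a_1 = 5/8*a_0 + 1/4*a_1 + 1/8*a_2 + 0*a_3
  a_2 = 1/2*a_0 + 1/8*a_1 + 1/4*a_2 + 1/8*a_3

Substituting a_0 = 1 and a_3 = 0, rearrange to (I - Q) a = r where r[i] = P(i -> 0):
  [3/4, -1/8] . (a_1, a_2) = 5/8
  [-1/8, 3/4] . (a_1, a_2) = 1/2

Solving yields:
  a_1 = 34/35
  a_2 = 29/35

Starting state is 1, so the absorption probability is a_1 = 34/35.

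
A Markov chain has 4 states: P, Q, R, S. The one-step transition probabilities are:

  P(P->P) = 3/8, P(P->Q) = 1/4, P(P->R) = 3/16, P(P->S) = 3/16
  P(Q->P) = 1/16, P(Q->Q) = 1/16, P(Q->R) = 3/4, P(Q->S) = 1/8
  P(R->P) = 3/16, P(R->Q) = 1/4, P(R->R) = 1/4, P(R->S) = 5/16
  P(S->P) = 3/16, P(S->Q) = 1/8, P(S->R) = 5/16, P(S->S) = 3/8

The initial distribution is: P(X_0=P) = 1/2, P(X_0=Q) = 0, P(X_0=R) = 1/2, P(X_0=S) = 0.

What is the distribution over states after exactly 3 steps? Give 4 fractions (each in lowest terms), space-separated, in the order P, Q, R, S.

Answer: 1681/8192 383/2048 2771/8192 69/256

Derivation:
Propagating the distribution step by step (d_{t+1} = d_t * P):
d_0 = (P=1/2, Q=0, R=1/2, S=0)
  d_1[P] = 1/2*3/8 + 0*1/16 + 1/2*3/16 + 0*3/16 = 9/32
  d_1[Q] = 1/2*1/4 + 0*1/16 + 1/2*1/4 + 0*1/8 = 1/4
  d_1[R] = 1/2*3/16 + 0*3/4 + 1/2*1/4 + 0*5/16 = 7/32
  d_1[S] = 1/2*3/16 + 0*1/8 + 1/2*5/16 + 0*3/8 = 1/4
d_1 = (P=9/32, Q=1/4, R=7/32, S=1/4)
  d_2[P] = 9/32*3/8 + 1/4*1/16 + 7/32*3/16 + 1/4*3/16 = 107/512
  d_2[Q] = 9/32*1/4 + 1/4*1/16 + 7/32*1/4 + 1/4*1/8 = 11/64
  d_2[R] = 9/32*3/16 + 1/4*3/4 + 7/32*1/4 + 1/4*5/16 = 191/512
  d_2[S] = 9/32*3/16 + 1/4*1/8 + 7/32*5/16 + 1/4*3/8 = 63/256
d_2 = (P=107/512, Q=11/64, R=191/512, S=63/256)
  d_3[P] = 107/512*3/8 + 11/64*1/16 + 191/512*3/16 + 63/256*3/16 = 1681/8192
  d_3[Q] = 107/512*1/4 + 11/64*1/16 + 191/512*1/4 + 63/256*1/8 = 383/2048
  d_3[R] = 107/512*3/16 + 11/64*3/4 + 191/512*1/4 + 63/256*5/16 = 2771/8192
  d_3[S] = 107/512*3/16 + 11/64*1/8 + 191/512*5/16 + 63/256*3/8 = 69/256
d_3 = (P=1681/8192, Q=383/2048, R=2771/8192, S=69/256)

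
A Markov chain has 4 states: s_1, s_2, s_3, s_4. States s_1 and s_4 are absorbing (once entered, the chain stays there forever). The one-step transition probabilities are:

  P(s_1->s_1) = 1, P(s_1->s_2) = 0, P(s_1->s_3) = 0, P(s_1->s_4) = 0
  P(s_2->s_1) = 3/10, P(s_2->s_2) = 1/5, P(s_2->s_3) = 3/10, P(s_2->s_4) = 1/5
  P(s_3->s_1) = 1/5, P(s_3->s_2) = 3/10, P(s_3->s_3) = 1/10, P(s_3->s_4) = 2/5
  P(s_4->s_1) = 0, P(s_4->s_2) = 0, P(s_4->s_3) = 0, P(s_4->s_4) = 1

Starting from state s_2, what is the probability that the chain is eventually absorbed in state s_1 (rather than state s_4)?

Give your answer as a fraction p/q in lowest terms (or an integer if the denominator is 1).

Let a_i = P(absorbed in s_1 | start in state i).
Boundary conditions: a_s_1 = 1, a_s_4 = 0.
For each transient state i, a_i = sum_j P(i->j) * a_j:
  a_s_2 = 3/10*a_s_1 + 1/5*a_s_2 + 3/10*a_s_3 + 1/5*a_s_4
  a_s_3 = 1/5*a_s_1 + 3/10*a_s_2 + 1/10*a_s_3 + 2/5*a_s_4

Substituting a_s_1 = 1 and a_s_4 = 0, rearrange to (I - Q) a = r where r[i] = P(i -> s_1):
  [4/5, -3/10] . (a_s_2, a_s_3) = 3/10
  [-3/10, 9/10] . (a_s_2, a_s_3) = 1/5

Solving yields:
  a_s_2 = 11/21
  a_s_3 = 25/63

Starting state is s_2, so the absorption probability is a_s_2 = 11/21.

Answer: 11/21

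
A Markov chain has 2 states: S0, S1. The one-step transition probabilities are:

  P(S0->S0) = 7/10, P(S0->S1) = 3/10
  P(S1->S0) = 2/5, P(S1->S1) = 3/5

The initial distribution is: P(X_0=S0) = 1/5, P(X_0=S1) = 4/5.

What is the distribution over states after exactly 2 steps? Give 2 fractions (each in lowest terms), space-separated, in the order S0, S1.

Propagating the distribution step by step (d_{t+1} = d_t * P):
d_0 = (S0=1/5, S1=4/5)
  d_1[S0] = 1/5*7/10 + 4/5*2/5 = 23/50
  d_1[S1] = 1/5*3/10 + 4/5*3/5 = 27/50
d_1 = (S0=23/50, S1=27/50)
  d_2[S0] = 23/50*7/10 + 27/50*2/5 = 269/500
  d_2[S1] = 23/50*3/10 + 27/50*3/5 = 231/500
d_2 = (S0=269/500, S1=231/500)

Answer: 269/500 231/500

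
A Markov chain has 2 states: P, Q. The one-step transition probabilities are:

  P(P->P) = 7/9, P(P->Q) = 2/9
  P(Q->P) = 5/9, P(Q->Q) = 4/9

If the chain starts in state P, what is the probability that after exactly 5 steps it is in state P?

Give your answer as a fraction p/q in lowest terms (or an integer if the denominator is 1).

Answer: 42187/59049

Derivation:
Computing P^5 by repeated multiplication:
P^1 =
  P: [7/9, 2/9]
  Q: [5/9, 4/9]
P^2 =
  P: [59/81, 22/81]
  Q: [55/81, 26/81]
P^3 =
  P: [523/729, 206/729]
  Q: [515/729, 214/729]
P^4 =
  P: [4691/6561, 1870/6561]
  Q: [4675/6561, 1886/6561]
P^5 =
  P: [42187/59049, 16862/59049]
  Q: [42155/59049, 16894/59049]

(P^5)[P -> P] = 42187/59049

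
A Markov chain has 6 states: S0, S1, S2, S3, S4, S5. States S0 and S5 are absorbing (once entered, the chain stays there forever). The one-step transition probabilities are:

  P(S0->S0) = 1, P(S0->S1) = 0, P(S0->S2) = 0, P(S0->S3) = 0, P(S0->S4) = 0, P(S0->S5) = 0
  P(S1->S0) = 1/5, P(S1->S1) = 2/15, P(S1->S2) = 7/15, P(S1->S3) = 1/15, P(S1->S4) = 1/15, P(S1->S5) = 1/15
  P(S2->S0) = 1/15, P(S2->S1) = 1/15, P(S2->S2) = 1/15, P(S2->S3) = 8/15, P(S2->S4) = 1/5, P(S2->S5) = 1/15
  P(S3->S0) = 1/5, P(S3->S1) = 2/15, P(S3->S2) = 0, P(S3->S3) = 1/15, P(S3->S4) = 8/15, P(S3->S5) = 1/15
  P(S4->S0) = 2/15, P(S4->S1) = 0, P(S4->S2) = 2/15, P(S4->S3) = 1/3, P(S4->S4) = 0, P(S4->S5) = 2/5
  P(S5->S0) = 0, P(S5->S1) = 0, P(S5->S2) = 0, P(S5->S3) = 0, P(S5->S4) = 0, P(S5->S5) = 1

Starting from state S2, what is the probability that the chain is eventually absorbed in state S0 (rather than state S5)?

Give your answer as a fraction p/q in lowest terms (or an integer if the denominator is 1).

Let a_i = P(absorbed in S0 | start in state i).
Boundary conditions: a_S0 = 1, a_S5 = 0.
For each transient state i, a_i = sum_j P(i->j) * a_j:
  a_S1 = 1/5*a_S0 + 2/15*a_S1 + 7/15*a_S2 + 1/15*a_S3 + 1/15*a_S4 + 1/15*a_S5
  a_S2 = 1/15*a_S0 + 1/15*a_S1 + 1/15*a_S2 + 8/15*a_S3 + 1/5*a_S4 + 1/15*a_S5
  a_S3 = 1/5*a_S0 + 2/15*a_S1 + 0*a_S2 + 1/15*a_S3 + 8/15*a_S4 + 1/15*a_S5
  a_S4 = 2/15*a_S0 + 0*a_S1 + 2/15*a_S2 + 1/3*a_S3 + 0*a_S4 + 2/5*a_S5

Substituting a_S0 = 1 and a_S5 = 0, rearrange to (I - Q) a = r where r[i] = P(i -> S0):
  [13/15, -7/15, -1/15, -1/15] . (a_S1, a_S2, a_S3, a_S4) = 1/5
  [-1/15, 14/15, -8/15, -1/5] . (a_S1, a_S2, a_S3, a_S4) = 1/15
  [-2/15, 0, 14/15, -8/15] . (a_S1, a_S2, a_S3, a_S4) = 1/5
  [0, -2/15, -1/3, 1] . (a_S1, a_S2, a_S3, a_S4) = 2/15

Solving yields:
  a_S1 = 13543/24480
  a_S2 = 2327/4896
  a_S3 = 12269/24480
  a_S4 = 1781/4896

Starting state is S2, so the absorption probability is a_S2 = 2327/4896.

Answer: 2327/4896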